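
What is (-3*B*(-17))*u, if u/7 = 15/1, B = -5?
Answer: -26775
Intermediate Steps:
u = 105 (u = 7*(15/1) = 7*(15*1) = 7*15 = 105)
(-3*B*(-17))*u = (-3*(-5)*(-17))*105 = (15*(-17))*105 = -255*105 = -26775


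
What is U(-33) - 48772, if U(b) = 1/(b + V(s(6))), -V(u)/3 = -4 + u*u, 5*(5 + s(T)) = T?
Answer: -78425401/1608 ≈ -48772.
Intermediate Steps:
s(T) = -5 + T/5
V(u) = 12 - 3*u² (V(u) = -3*(-4 + u*u) = -3*(-4 + u²) = 12 - 3*u²)
U(b) = 1/(-783/25 + b) (U(b) = 1/(b + (12 - 3*(-5 + (⅕)*6)²)) = 1/(b + (12 - 3*(-5 + 6/5)²)) = 1/(b + (12 - 3*(-19/5)²)) = 1/(b + (12 - 3*361/25)) = 1/(b + (12 - 1083/25)) = 1/(b - 783/25) = 1/(-783/25 + b))
U(-33) - 48772 = 25/(-783 + 25*(-33)) - 48772 = 25/(-783 - 825) - 48772 = 25/(-1608) - 48772 = 25*(-1/1608) - 48772 = -25/1608 - 48772 = -78425401/1608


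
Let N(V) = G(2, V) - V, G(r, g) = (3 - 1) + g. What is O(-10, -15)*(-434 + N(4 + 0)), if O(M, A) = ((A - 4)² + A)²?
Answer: -51717312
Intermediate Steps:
G(r, g) = 2 + g
N(V) = 2 (N(V) = (2 + V) - V = 2)
O(M, A) = (A + (-4 + A)²)² (O(M, A) = ((-4 + A)² + A)² = (A + (-4 + A)²)²)
O(-10, -15)*(-434 + N(4 + 0)) = (-15 + (-4 - 15)²)²*(-434 + 2) = (-15 + (-19)²)²*(-432) = (-15 + 361)²*(-432) = 346²*(-432) = 119716*(-432) = -51717312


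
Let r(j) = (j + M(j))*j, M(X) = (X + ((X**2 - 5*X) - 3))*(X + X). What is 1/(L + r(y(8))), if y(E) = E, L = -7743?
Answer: -1/3967 ≈ -0.00025208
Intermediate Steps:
M(X) = 2*X*(-3 + X**2 - 4*X) (M(X) = (X + (-3 + X**2 - 5*X))*(2*X) = (-3 + X**2 - 4*X)*(2*X) = 2*X*(-3 + X**2 - 4*X))
r(j) = j*(j + 2*j*(-3 + j**2 - 4*j)) (r(j) = (j + 2*j*(-3 + j**2 - 4*j))*j = j*(j + 2*j*(-3 + j**2 - 4*j)))
1/(L + r(y(8))) = 1/(-7743 + 8**2*(-5 - 8*8 + 2*8**2)) = 1/(-7743 + 64*(-5 - 64 + 2*64)) = 1/(-7743 + 64*(-5 - 64 + 128)) = 1/(-7743 + 64*59) = 1/(-7743 + 3776) = 1/(-3967) = -1/3967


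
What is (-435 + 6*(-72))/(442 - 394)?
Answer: -289/16 ≈ -18.063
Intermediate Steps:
(-435 + 6*(-72))/(442 - 394) = (-435 - 432)/48 = -867*1/48 = -289/16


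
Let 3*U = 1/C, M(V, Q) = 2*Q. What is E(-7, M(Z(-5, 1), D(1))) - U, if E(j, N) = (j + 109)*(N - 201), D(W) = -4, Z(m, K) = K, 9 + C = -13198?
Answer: -844640477/39621 ≈ -21318.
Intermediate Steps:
C = -13207 (C = -9 - 13198 = -13207)
E(j, N) = (-201 + N)*(109 + j) (E(j, N) = (109 + j)*(-201 + N) = (-201 + N)*(109 + j))
U = -1/39621 (U = (⅓)/(-13207) = (⅓)*(-1/13207) = -1/39621 ≈ -2.5239e-5)
E(-7, M(Z(-5, 1), D(1))) - U = (-21909 - 201*(-7) + 109*(2*(-4)) + (2*(-4))*(-7)) - 1*(-1/39621) = (-21909 + 1407 + 109*(-8) - 8*(-7)) + 1/39621 = (-21909 + 1407 - 872 + 56) + 1/39621 = -21318 + 1/39621 = -844640477/39621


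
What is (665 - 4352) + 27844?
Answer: 24157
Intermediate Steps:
(665 - 4352) + 27844 = -3687 + 27844 = 24157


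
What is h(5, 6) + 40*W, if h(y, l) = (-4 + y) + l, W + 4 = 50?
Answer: 1847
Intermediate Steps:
W = 46 (W = -4 + 50 = 46)
h(y, l) = -4 + l + y
h(5, 6) + 40*W = (-4 + 6 + 5) + 40*46 = 7 + 1840 = 1847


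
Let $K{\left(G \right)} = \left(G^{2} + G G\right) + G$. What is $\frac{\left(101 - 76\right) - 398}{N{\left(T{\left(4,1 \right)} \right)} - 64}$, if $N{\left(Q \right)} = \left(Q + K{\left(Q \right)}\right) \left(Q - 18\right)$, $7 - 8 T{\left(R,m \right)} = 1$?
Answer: $\frac{11936}{3497} \approx 3.4132$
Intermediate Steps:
$K{\left(G \right)} = G + 2 G^{2}$ ($K{\left(G \right)} = \left(G^{2} + G^{2}\right) + G = 2 G^{2} + G = G + 2 G^{2}$)
$T{\left(R,m \right)} = \frac{3}{4}$ ($T{\left(R,m \right)} = \frac{7}{8} - \frac{1}{8} = \frac{3}{4}$)
$N{\left(Q \right)} = \left(-18 + Q\right) \left(Q + Q \left(1 + 2 Q\right)\right)$ ($N{\left(Q \right)} = \left(Q + Q \left(1 + 2 Q\right)\right) \left(Q - 18\right) = \left(Q + Q \left(1 + 2 Q\right)\right) \left(-18 + Q\right) = \left(-18 + Q\right) \left(Q + Q \left(1 + 2 Q\right)\right)$)
$\frac{\left(101 - 76\right) - 398}{N{\left(T{\left(4,1 \right)} \right)} - 64} = \frac{\left(101 - 76\right) - 398}{2 \cdot \frac{3}{4} \left(-18 + \left(\frac{3}{4}\right)^{2} - \frac{51}{4}\right) - 64} = \frac{\left(101 - 76\right) - 398}{2 \cdot \frac{3}{4} \left(-18 + \frac{9}{16} - \frac{51}{4}\right) + \left(-149 + 85\right)} = \frac{25 - 398}{2 \cdot \frac{3}{4} \left(- \frac{483}{16}\right) - 64} = - \frac{373}{- \frac{1449}{32} - 64} = - \frac{373}{- \frac{3497}{32}} = \left(-373\right) \left(- \frac{32}{3497}\right) = \frac{11936}{3497}$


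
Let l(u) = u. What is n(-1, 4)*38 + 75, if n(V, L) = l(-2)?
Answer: -1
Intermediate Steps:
n(V, L) = -2
n(-1, 4)*38 + 75 = -2*38 + 75 = -76 + 75 = -1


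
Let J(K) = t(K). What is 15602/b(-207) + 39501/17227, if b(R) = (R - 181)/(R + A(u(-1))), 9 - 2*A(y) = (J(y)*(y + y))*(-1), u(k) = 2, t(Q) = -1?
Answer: 7854278233/954868 ≈ 8225.5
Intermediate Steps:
J(K) = -1
A(y) = 9/2 - y (A(y) = 9/2 - (-(y + y))*(-1)/2 = 9/2 - (-2*y)*(-1)/2 = 9/2 - y)
b(R) = (-181 + R)/(5/2 + R) (b(R) = (R - 181)/(R + (9/2 - 1*2)) = (-181 + R)/(R + (9/2 - 2)) = (-181 + R)/(R + 5/2) = (-181 + R)/(5/2 + R))
15602/b(-207) + 39501/17227 = 15602/((2*(-181 - 207)/(5 + 2*(-207)))) + 39501/17227 = 15602/((2*(-388)/(5 - 414))) + 39501*(1/17227) = 15602/((2*(-388)/(-409))) + 5643/2461 = 15602/((2*(-1/409)*(-388))) + 5643/2461 = 15602/(776/409) + 5643/2461 = 15602*(409/776) + 5643/2461 = 3190609/388 + 5643/2461 = 7854278233/954868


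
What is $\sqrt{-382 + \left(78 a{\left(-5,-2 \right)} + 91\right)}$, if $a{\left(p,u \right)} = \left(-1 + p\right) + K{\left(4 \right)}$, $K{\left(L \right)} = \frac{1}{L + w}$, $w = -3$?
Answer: $i \sqrt{681} \approx 26.096 i$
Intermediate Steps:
$K{\left(L \right)} = \frac{1}{-3 + L}$ ($K{\left(L \right)} = \frac{1}{L - 3} = \frac{1}{-3 + L}$)
$a{\left(p,u \right)} = p$ ($a{\left(p,u \right)} = \left(-1 + p\right) + \frac{1}{-3 + 4} = \left(-1 + p\right) + 1^{-1} = \left(-1 + p\right) + 1 = p$)
$\sqrt{-382 + \left(78 a{\left(-5,-2 \right)} + 91\right)} = \sqrt{-382 + \left(78 \left(-5\right) + 91\right)} = \sqrt{-382 + \left(-390 + 91\right)} = \sqrt{-382 - 299} = \sqrt{-681} = i \sqrt{681}$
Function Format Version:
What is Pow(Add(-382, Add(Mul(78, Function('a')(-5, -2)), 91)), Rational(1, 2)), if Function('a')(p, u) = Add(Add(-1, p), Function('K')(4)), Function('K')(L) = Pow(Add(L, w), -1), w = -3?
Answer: Mul(I, Pow(681, Rational(1, 2))) ≈ Mul(26.096, I)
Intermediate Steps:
Function('K')(L) = Pow(Add(-3, L), -1) (Function('K')(L) = Pow(Add(L, -3), -1) = Pow(Add(-3, L), -1))
Function('a')(p, u) = p (Function('a')(p, u) = Add(Add(-1, p), Pow(Add(-3, 4), -1)) = Add(Add(-1, p), Pow(1, -1)) = Add(Add(-1, p), 1) = p)
Pow(Add(-382, Add(Mul(78, Function('a')(-5, -2)), 91)), Rational(1, 2)) = Pow(Add(-382, Add(Mul(78, -5), 91)), Rational(1, 2)) = Pow(Add(-382, Add(-390, 91)), Rational(1, 2)) = Pow(Add(-382, -299), Rational(1, 2)) = Pow(-681, Rational(1, 2)) = Mul(I, Pow(681, Rational(1, 2)))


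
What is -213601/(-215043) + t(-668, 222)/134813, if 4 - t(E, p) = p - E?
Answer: 28605663515/28990591959 ≈ 0.98672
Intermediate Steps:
t(E, p) = 4 + E - p (t(E, p) = 4 - (p - E) = 4 + (E - p) = 4 + E - p)
-213601/(-215043) + t(-668, 222)/134813 = -213601/(-215043) + (4 - 668 - 1*222)/134813 = -213601*(-1/215043) + (4 - 668 - 222)*(1/134813) = 213601/215043 - 886*1/134813 = 213601/215043 - 886/134813 = 28605663515/28990591959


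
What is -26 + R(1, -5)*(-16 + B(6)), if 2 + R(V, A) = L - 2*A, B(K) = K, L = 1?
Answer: -116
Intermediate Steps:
R(V, A) = -1 - 2*A (R(V, A) = -2 + (1 - 2*A) = -1 - 2*A)
-26 + R(1, -5)*(-16 + B(6)) = -26 + (-1 - 2*(-5))*(-16 + 6) = -26 + (-1 + 10)*(-10) = -26 + 9*(-10) = -26 - 90 = -116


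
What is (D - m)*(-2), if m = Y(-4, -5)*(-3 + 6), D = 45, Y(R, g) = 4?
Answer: -66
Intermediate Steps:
m = 12 (m = 4*(-3 + 6) = 4*3 = 12)
(D - m)*(-2) = (45 - 1*12)*(-2) = (45 - 12)*(-2) = 33*(-2) = -66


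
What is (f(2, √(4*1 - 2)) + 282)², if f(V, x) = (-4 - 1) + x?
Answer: (277 + √2)² ≈ 77515.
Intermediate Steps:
f(V, x) = -5 + x
(f(2, √(4*1 - 2)) + 282)² = ((-5 + √(4*1 - 2)) + 282)² = ((-5 + √(4 - 2)) + 282)² = ((-5 + √2) + 282)² = (277 + √2)²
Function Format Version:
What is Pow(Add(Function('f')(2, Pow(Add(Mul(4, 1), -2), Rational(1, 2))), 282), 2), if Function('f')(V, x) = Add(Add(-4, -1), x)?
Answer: Pow(Add(277, Pow(2, Rational(1, 2))), 2) ≈ 77515.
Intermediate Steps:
Function('f')(V, x) = Add(-5, x)
Pow(Add(Function('f')(2, Pow(Add(Mul(4, 1), -2), Rational(1, 2))), 282), 2) = Pow(Add(Add(-5, Pow(Add(Mul(4, 1), -2), Rational(1, 2))), 282), 2) = Pow(Add(Add(-5, Pow(Add(4, -2), Rational(1, 2))), 282), 2) = Pow(Add(Add(-5, Pow(2, Rational(1, 2))), 282), 2) = Pow(Add(277, Pow(2, Rational(1, 2))), 2)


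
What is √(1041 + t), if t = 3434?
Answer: 5*√179 ≈ 66.895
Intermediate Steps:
√(1041 + t) = √(1041 + 3434) = √4475 = 5*√179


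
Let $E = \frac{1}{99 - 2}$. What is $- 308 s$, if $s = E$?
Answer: $- \frac{308}{97} \approx -3.1753$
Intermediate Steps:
$E = \frac{1}{97}$ ($E = \frac{1}{99 - 2} = \frac{1}{97} \approx 0.010309$)
$s = \frac{1}{97} \approx 0.010309$
$- 308 s = \left(-308\right) \frac{1}{97} = - \frac{308}{97}$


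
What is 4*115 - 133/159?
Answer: 73007/159 ≈ 459.16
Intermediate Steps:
4*115 - 133/159 = 460 - 133*1/159 = 460 - 133/159 = 73007/159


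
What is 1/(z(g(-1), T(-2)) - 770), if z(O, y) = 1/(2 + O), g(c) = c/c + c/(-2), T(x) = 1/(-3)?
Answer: -7/5388 ≈ -0.0012992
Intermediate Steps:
T(x) = -⅓
g(c) = 1 - c/2 (g(c) = 1 + c*(-½) = 1 - c/2)
1/(z(g(-1), T(-2)) - 770) = 1/(1/(2 + (1 - ½*(-1))) - 770) = 1/(1/(2 + (1 + ½)) - 770) = 1/(1/(2 + 3/2) - 770) = 1/(1/(7/2) - 770) = 1/(2/7 - 770) = 1/(-5388/7) = -7/5388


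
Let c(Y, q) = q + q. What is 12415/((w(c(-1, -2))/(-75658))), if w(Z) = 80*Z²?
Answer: -93929407/128 ≈ -7.3382e+5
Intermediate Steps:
c(Y, q) = 2*q
12415/((w(c(-1, -2))/(-75658))) = 12415/(((80*(2*(-2))²)/(-75658))) = 12415/(((80*(-4)²)*(-1/75658))) = 12415/(((80*16)*(-1/75658))) = 12415/((1280*(-1/75658))) = 12415/(-640/37829) = 12415*(-37829/640) = -93929407/128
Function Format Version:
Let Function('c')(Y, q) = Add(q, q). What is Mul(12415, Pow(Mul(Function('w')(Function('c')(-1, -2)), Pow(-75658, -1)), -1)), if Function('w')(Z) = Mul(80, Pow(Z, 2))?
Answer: Rational(-93929407, 128) ≈ -7.3382e+5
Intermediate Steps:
Function('c')(Y, q) = Mul(2, q)
Mul(12415, Pow(Mul(Function('w')(Function('c')(-1, -2)), Pow(-75658, -1)), -1)) = Mul(12415, Pow(Mul(Mul(80, Pow(Mul(2, -2), 2)), Pow(-75658, -1)), -1)) = Mul(12415, Pow(Mul(Mul(80, Pow(-4, 2)), Rational(-1, 75658)), -1)) = Mul(12415, Pow(Mul(Mul(80, 16), Rational(-1, 75658)), -1)) = Mul(12415, Pow(Mul(1280, Rational(-1, 75658)), -1)) = Mul(12415, Pow(Rational(-640, 37829), -1)) = Mul(12415, Rational(-37829, 640)) = Rational(-93929407, 128)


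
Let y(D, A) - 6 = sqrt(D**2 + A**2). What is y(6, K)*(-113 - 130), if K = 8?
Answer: -3888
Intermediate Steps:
y(D, A) = 6 + sqrt(A**2 + D**2) (y(D, A) = 6 + sqrt(D**2 + A**2) = 6 + sqrt(A**2 + D**2))
y(6, K)*(-113 - 130) = (6 + sqrt(8**2 + 6**2))*(-113 - 130) = (6 + sqrt(64 + 36))*(-243) = (6 + sqrt(100))*(-243) = (6 + 10)*(-243) = 16*(-243) = -3888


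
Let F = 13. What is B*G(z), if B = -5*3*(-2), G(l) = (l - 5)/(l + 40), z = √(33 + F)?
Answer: -1230/259 + 225*√46/259 ≈ 1.1430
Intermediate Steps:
z = √46 (z = √(33 + 13) = √46 ≈ 6.7823)
G(l) = (-5 + l)/(40 + l)
B = 30 (B = -15*(-2) = 30)
B*G(z) = 30*((-5 + √46)/(40 + √46)) = 30*(-5 + √46)/(40 + √46)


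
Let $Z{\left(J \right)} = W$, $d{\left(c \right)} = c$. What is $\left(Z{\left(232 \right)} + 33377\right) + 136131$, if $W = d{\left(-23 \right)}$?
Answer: $169485$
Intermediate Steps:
$W = -23$
$Z{\left(J \right)} = -23$
$\left(Z{\left(232 \right)} + 33377\right) + 136131 = \left(-23 + 33377\right) + 136131 = 33354 + 136131 = 169485$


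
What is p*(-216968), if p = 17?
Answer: -3688456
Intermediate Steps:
p*(-216968) = 17*(-216968) = -3688456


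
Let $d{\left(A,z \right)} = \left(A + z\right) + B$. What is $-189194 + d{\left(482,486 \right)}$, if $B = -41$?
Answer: $-188267$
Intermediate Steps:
$d{\left(A,z \right)} = -41 + A + z$ ($d{\left(A,z \right)} = \left(A + z\right) - 41 = -41 + A + z$)
$-189194 + d{\left(482,486 \right)} = -189194 + \left(-41 + 482 + 486\right) = -189194 + 927 = -188267$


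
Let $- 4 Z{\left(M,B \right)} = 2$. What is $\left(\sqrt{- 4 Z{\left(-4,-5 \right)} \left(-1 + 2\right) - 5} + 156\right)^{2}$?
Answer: $\left(156 + i \sqrt{3}\right)^{2} \approx 24333.0 + 540.4 i$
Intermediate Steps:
$Z{\left(M,B \right)} = - \frac{1}{2}$ ($Z{\left(M,B \right)} = \left(- \frac{1}{4}\right) 2 = - \frac{1}{2}$)
$\left(\sqrt{- 4 Z{\left(-4,-5 \right)} \left(-1 + 2\right) - 5} + 156\right)^{2} = \left(\sqrt{\left(-4\right) \left(- \frac{1}{2}\right) \left(-1 + 2\right) - 5} + 156\right)^{2} = \left(\sqrt{2 \cdot 1 - 5} + 156\right)^{2} = \left(\sqrt{2 - 5} + 156\right)^{2} = \left(\sqrt{-3} + 156\right)^{2} = \left(i \sqrt{3} + 156\right)^{2} = \left(156 + i \sqrt{3}\right)^{2}$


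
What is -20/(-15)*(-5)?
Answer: -20/3 ≈ -6.6667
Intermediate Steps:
-20/(-15)*(-5) = -20*(-1/15)*(-5) = (4/3)*(-5) = -20/3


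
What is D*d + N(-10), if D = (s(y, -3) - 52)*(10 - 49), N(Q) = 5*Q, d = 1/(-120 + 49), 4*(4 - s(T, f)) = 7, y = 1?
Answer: -21961/284 ≈ -77.328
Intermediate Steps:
s(T, f) = 9/4 (s(T, f) = 4 - 1/4*7 = 4 - 7/4 = 9/4)
d = -1/71 (d = 1/(-71) = -1/71 ≈ -0.014085)
D = 7761/4 (D = (9/4 - 52)*(10 - 49) = -199/4*(-39) = 7761/4 ≈ 1940.3)
D*d + N(-10) = (7761/4)*(-1/71) + 5*(-10) = -7761/284 - 50 = -21961/284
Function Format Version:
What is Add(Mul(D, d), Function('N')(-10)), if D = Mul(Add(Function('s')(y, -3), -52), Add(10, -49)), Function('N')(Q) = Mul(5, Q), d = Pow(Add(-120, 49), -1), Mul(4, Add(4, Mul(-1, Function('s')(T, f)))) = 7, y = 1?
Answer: Rational(-21961, 284) ≈ -77.328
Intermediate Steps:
Function('s')(T, f) = Rational(9, 4) (Function('s')(T, f) = Add(4, Mul(Rational(-1, 4), 7)) = Add(4, Rational(-7, 4)) = Rational(9, 4))
d = Rational(-1, 71) (d = Pow(-71, -1) = Rational(-1, 71) ≈ -0.014085)
D = Rational(7761, 4) (D = Mul(Add(Rational(9, 4), -52), Add(10, -49)) = Mul(Rational(-199, 4), -39) = Rational(7761, 4) ≈ 1940.3)
Add(Mul(D, d), Function('N')(-10)) = Add(Mul(Rational(7761, 4), Rational(-1, 71)), Mul(5, -10)) = Add(Rational(-7761, 284), -50) = Rational(-21961, 284)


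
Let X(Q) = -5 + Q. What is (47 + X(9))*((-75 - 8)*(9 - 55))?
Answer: 194718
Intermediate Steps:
(47 + X(9))*((-75 - 8)*(9 - 55)) = (47 + (-5 + 9))*((-75 - 8)*(9 - 55)) = (47 + 4)*(-83*(-46)) = 51*3818 = 194718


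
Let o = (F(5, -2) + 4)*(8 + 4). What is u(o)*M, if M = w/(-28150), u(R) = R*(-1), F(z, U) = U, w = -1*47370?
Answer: -113688/2815 ≈ -40.386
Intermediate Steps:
w = -47370
o = 24 (o = (-2 + 4)*(8 + 4) = 2*12 = 24)
u(R) = -R
M = 4737/2815 (M = -47370/(-28150) = -47370*(-1/28150) = 4737/2815 ≈ 1.6828)
u(o)*M = -1*24*(4737/2815) = -24*4737/2815 = -113688/2815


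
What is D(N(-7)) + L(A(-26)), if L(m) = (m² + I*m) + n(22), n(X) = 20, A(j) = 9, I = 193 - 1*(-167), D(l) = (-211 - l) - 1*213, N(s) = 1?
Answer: 2916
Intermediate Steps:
D(l) = -424 - l (D(l) = (-211 - l) - 213 = -424 - l)
I = 360 (I = 193 + 167 = 360)
L(m) = 20 + m² + 360*m (L(m) = (m² + 360*m) + 20 = 20 + m² + 360*m)
D(N(-7)) + L(A(-26)) = (-424 - 1*1) + (20 + 9² + 360*9) = (-424 - 1) + (20 + 81 + 3240) = -425 + 3341 = 2916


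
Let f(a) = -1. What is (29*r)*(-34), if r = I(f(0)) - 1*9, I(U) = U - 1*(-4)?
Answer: 5916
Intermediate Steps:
I(U) = 4 + U (I(U) = U + 4 = 4 + U)
r = -6 (r = (4 - 1) - 1*9 = 3 - 9 = -6)
(29*r)*(-34) = (29*(-6))*(-34) = -174*(-34) = 5916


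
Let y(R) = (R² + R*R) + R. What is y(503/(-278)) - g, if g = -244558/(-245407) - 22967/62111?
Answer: 172972109445599/42071406224831 ≈ 4.1114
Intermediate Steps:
y(R) = R + 2*R² (y(R) = (R² + R²) + R = 2*R² + R = R + 2*R²)
g = 1364782767/2177496311 (g = -244558*(-1/245407) - 22967*1/62111 = 244558/245407 - 3281/8873 = 1364782767/2177496311 ≈ 0.62677)
y(503/(-278)) - g = (503/(-278))*(1 + 2*(503/(-278))) - 1*1364782767/2177496311 = (503*(-1/278))*(1 + 2*(503*(-1/278))) - 1364782767/2177496311 = -503*(1 + 2*(-503/278))/278 - 1364782767/2177496311 = -503*(1 - 503/139)/278 - 1364782767/2177496311 = -503/278*(-364/139) - 1364782767/2177496311 = 91546/19321 - 1364782767/2177496311 = 172972109445599/42071406224831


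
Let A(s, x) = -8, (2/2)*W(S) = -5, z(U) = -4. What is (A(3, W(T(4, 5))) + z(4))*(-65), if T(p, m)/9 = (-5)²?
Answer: 780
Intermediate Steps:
T(p, m) = 225 (T(p, m) = 9*(-5)² = 9*25 = 225)
W(S) = -5
(A(3, W(T(4, 5))) + z(4))*(-65) = (-8 - 4)*(-65) = -12*(-65) = 780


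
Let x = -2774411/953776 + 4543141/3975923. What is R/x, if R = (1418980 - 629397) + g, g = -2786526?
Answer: 7572687298713946864/6697705655937 ≈ 1.1306e+6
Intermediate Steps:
R = -1996943 (R = (1418980 - 629397) - 2786526 = 789583 - 2786526 = -1996943)
x = -6697705655937/3792139935248 (x = -2774411*1/953776 + 4543141*(1/3975923) = -2774411/953776 + 4543141/3975923 = -6697705655937/3792139935248 ≈ -1.7662)
R/x = -1996943/(-6697705655937/3792139935248) = -1996943*(-3792139935248/6697705655937) = 7572687298713946864/6697705655937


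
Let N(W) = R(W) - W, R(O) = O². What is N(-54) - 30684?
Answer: -27714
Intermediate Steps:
N(W) = W² - W
N(-54) - 30684 = -54*(-1 - 54) - 30684 = -54*(-55) - 30684 = 2970 - 30684 = -27714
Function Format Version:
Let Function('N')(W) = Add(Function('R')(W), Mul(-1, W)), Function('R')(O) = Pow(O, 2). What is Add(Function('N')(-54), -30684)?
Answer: -27714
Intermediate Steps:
Function('N')(W) = Add(Pow(W, 2), Mul(-1, W))
Add(Function('N')(-54), -30684) = Add(Mul(-54, Add(-1, -54)), -30684) = Add(Mul(-54, -55), -30684) = Add(2970, -30684) = -27714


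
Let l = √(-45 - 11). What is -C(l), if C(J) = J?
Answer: -2*I*√14 ≈ -7.4833*I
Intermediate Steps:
l = 2*I*√14 (l = √(-56) = 2*I*√14 ≈ 7.4833*I)
-C(l) = -2*I*√14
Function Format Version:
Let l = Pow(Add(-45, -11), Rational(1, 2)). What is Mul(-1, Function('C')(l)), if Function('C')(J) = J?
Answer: Mul(-2, I, Pow(14, Rational(1, 2))) ≈ Mul(-7.4833, I)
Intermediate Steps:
l = Mul(2, I, Pow(14, Rational(1, 2))) (l = Pow(-56, Rational(1, 2)) = Mul(2, I, Pow(14, Rational(1, 2))) ≈ Mul(7.4833, I))
Mul(-1, Function('C')(l)) = Mul(-1, Mul(2, I, Pow(14, Rational(1, 2)))) = Mul(-2, I, Pow(14, Rational(1, 2)))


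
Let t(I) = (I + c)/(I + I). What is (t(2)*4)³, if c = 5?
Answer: 343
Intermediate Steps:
t(I) = (5 + I)/(2*I) (t(I) = (I + 5)/(I + I) = (5 + I)/((2*I)) = (5 + I)*(1/(2*I)) = (5 + I)/(2*I))
(t(2)*4)³ = (((½)*(5 + 2)/2)*4)³ = (((½)*(½)*7)*4)³ = ((7/4)*4)³ = 7³ = 343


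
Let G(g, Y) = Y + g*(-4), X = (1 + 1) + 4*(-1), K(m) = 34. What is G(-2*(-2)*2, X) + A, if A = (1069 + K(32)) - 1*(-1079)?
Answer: 2148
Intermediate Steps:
X = -2 (X = 2 - 4 = -2)
G(g, Y) = Y - 4*g
A = 2182 (A = (1069 + 34) - 1*(-1079) = 1103 + 1079 = 2182)
G(-2*(-2)*2, X) + A = (-2 - 4*(-2*(-2))*2) + 2182 = (-2 - 16*2) + 2182 = (-2 - 4*8) + 2182 = (-2 - 32) + 2182 = -34 + 2182 = 2148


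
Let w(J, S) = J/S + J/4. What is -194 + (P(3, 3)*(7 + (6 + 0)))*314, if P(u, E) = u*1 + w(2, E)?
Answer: 50443/3 ≈ 16814.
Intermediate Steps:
w(J, S) = J/4 + J/S (w(J, S) = J/S + J*(1/4) = J/S + J/4 = J/4 + J/S)
P(u, E) = 1/2 + u + 2/E (P(u, E) = u*1 + ((1/4)*2 + 2/E) = u + (1/2 + 2/E) = 1/2 + u + 2/E)
-194 + (P(3, 3)*(7 + (6 + 0)))*314 = -194 + ((1/2 + 3 + 2/3)*(7 + (6 + 0)))*314 = -194 + ((1/2 + 3 + 2*(1/3))*(7 + 6))*314 = -194 + ((1/2 + 3 + 2/3)*13)*314 = -194 + ((25/6)*13)*314 = -194 + (325/6)*314 = -194 + 51025/3 = 50443/3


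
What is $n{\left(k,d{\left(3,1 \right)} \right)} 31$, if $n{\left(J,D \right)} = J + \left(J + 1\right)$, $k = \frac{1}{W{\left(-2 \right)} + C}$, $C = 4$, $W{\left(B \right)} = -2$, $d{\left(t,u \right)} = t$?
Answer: $62$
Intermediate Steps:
$k = \frac{1}{2}$ ($k = \frac{1}{-2 + 4} = \frac{1}{2} \approx 0.5$)
$n{\left(J,D \right)} = 1 + 2 J$ ($n{\left(J,D \right)} = J + \left(1 + J\right) = 1 + 2 J$)
$n{\left(k,d{\left(3,1 \right)} \right)} 31 = \left(1 + 2 \cdot \frac{1}{2}\right) 31 = \left(1 + 1\right) 31 = 2 \cdot 31 = 62$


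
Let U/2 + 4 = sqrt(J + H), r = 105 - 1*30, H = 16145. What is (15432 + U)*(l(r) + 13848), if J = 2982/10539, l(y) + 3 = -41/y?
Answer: 16015263616/75 + 2076668*sqrt(199251665427)/263475 ≈ 2.1706e+8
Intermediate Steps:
r = 75 (r = 105 - 30 = 75)
l(y) = -3 - 41/y
J = 994/3513 (J = 2982*(1/10539) = 994/3513 ≈ 0.28295)
U = -8 + 2*sqrt(199251665427)/3513 (U = -8 + 2*sqrt(994/3513 + 16145) = -8 + 2*sqrt(56718379/3513) = -8 + 2*(sqrt(199251665427)/3513) = -8 + 2*sqrt(199251665427)/3513 ≈ 246.13)
(15432 + U)*(l(r) + 13848) = (15432 + (-8 + 2*sqrt(199251665427)/3513))*((-3 - 41/75) + 13848) = (15424 + 2*sqrt(199251665427)/3513)*((-3 - 41*1/75) + 13848) = (15424 + 2*sqrt(199251665427)/3513)*((-3 - 41/75) + 13848) = (15424 + 2*sqrt(199251665427)/3513)*(-266/75 + 13848) = (15424 + 2*sqrt(199251665427)/3513)*(1038334/75) = 16015263616/75 + 2076668*sqrt(199251665427)/263475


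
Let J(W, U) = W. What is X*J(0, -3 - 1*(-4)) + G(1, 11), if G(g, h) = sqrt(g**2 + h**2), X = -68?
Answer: sqrt(122) ≈ 11.045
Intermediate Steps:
X*J(0, -3 - 1*(-4)) + G(1, 11) = -68*0 + sqrt(1**2 + 11**2) = 0 + sqrt(1 + 121) = 0 + sqrt(122) = sqrt(122)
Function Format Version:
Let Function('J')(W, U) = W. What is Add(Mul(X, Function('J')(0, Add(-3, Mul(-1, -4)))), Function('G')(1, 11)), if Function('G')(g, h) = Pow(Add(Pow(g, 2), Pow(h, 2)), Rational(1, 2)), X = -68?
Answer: Pow(122, Rational(1, 2)) ≈ 11.045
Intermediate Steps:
Add(Mul(X, Function('J')(0, Add(-3, Mul(-1, -4)))), Function('G')(1, 11)) = Add(Mul(-68, 0), Pow(Add(Pow(1, 2), Pow(11, 2)), Rational(1, 2))) = Add(0, Pow(Add(1, 121), Rational(1, 2))) = Add(0, Pow(122, Rational(1, 2))) = Pow(122, Rational(1, 2))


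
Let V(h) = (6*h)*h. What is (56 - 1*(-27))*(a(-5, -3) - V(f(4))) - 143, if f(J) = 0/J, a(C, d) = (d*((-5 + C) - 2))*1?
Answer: 2845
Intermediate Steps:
a(C, d) = d*(-7 + C) (a(C, d) = (d*(-7 + C))*1 = d*(-7 + C))
f(J) = 0
V(h) = 6*h²
(56 - 1*(-27))*(a(-5, -3) - V(f(4))) - 143 = (56 - 1*(-27))*(-3*(-7 - 5) - 6*0²) - 143 = (56 + 27)*(-3*(-12) - 6*0) - 143 = 83*(36 - 1*0) - 143 = 83*(36 + 0) - 143 = 83*36 - 143 = 2988 - 143 = 2845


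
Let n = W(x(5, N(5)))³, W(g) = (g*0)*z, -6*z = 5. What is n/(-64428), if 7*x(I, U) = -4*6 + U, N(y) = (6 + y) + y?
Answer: 0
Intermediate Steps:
z = -⅚ (z = -⅙*5 = -⅚ ≈ -0.83333)
N(y) = 6 + 2*y
x(I, U) = -24/7 + U/7 (x(I, U) = (-4*6 + U)/7 = (-24 + U)/7 = -24/7 + U/7)
W(g) = 0 (W(g) = (g*0)*(-⅚) = 0*(-⅚) = 0)
n = 0 (n = 0³ = 0)
n/(-64428) = 0/(-64428) = 0*(-1/64428) = 0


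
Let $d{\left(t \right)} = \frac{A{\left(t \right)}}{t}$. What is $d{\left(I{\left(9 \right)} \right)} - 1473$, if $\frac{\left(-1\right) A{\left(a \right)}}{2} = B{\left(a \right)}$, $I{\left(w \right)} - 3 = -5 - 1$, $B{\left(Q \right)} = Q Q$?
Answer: $-1467$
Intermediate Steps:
$B{\left(Q \right)} = Q^{2}$
$I{\left(w \right)} = -3$ ($I{\left(w \right)} = 3 - 6 = -3$)
$A{\left(a \right)} = - 2 a^{2}$
$d{\left(t \right)} = - 2 t$ ($d{\left(t \right)} = \frac{\left(-2\right) t^{2}}{t} = - 2 t$)
$d{\left(I{\left(9 \right)} \right)} - 1473 = \left(-2\right) \left(-3\right) - 1473 = 6 - 1473 = -1467$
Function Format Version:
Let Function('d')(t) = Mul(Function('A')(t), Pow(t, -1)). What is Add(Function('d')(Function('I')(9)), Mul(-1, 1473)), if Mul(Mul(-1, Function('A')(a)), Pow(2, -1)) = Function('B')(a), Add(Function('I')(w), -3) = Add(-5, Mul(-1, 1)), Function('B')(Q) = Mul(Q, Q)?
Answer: -1467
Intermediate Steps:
Function('B')(Q) = Pow(Q, 2)
Function('I')(w) = -3 (Function('I')(w) = Add(3, Add(-5, Mul(-1, 1))) = Add(3, Add(-5, -1)) = Add(3, -6) = -3)
Function('A')(a) = Mul(-2, Pow(a, 2))
Function('d')(t) = Mul(-2, t) (Function('d')(t) = Mul(Mul(-2, Pow(t, 2)), Pow(t, -1)) = Mul(-2, t))
Add(Function('d')(Function('I')(9)), Mul(-1, 1473)) = Add(Mul(-2, -3), Mul(-1, 1473)) = Add(6, -1473) = -1467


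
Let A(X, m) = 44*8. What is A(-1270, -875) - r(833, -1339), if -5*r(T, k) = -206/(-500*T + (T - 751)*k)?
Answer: 463142343/1315745 ≈ 352.00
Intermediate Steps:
A(X, m) = 352
r(T, k) = 206/(5*(-500*T + k*(-751 + T))) (r(T, k) = -(-206)/(5*(-500*T + (T - 751)*k)) = -(-206)/(5*(-500*T + (-751 + T)*k)) = -(-206)/(5*(-500*T + k*(-751 + T))) = 206/(5*(-500*T + k*(-751 + T))))
A(-1270, -875) - r(833, -1339) = 352 - 206/(5*(-751*(-1339) - 500*833 + 833*(-1339))) = 352 - 206/(5*(1005589 - 416500 - 1115387)) = 352 - 206/(5*(-526298)) = 352 - 206*(-1)/(5*526298) = 352 - 1*(-103/1315745) = 352 + 103/1315745 = 463142343/1315745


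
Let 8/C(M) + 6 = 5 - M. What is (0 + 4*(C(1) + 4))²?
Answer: 0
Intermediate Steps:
C(M) = 8/(-1 - M) (C(M) = 8/(-6 + (5 - M)) = 8/(-1 - M))
(0 + 4*(C(1) + 4))² = (0 + 4*(-8/(1 + 1) + 4))² = (0 + 4*(-8/2 + 4))² = (0 + 4*(-8*½ + 4))² = (0 + 4*(-4 + 4))² = (0 + 4*0)² = (0 + 0)² = 0² = 0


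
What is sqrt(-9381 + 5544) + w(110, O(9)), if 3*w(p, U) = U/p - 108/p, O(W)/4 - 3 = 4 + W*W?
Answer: 122/165 + I*sqrt(3837) ≈ 0.73939 + 61.944*I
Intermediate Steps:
O(W) = 28 + 4*W**2 (O(W) = 12 + 4*(4 + W*W) = 12 + 4*(4 + W**2) = 12 + (16 + 4*W**2) = 28 + 4*W**2)
w(p, U) = -36/p + U/(3*p) (w(p, U) = (U/p - 108/p)/3 = (-108/p + U/p)/3 = -36/p + U/(3*p))
sqrt(-9381 + 5544) + w(110, O(9)) = sqrt(-9381 + 5544) + (1/3)*(-108 + (28 + 4*9**2))/110 = sqrt(-3837) + (1/3)*(1/110)*(-108 + (28 + 4*81)) = I*sqrt(3837) + (1/3)*(1/110)*(-108 + (28 + 324)) = I*sqrt(3837) + (1/3)*(1/110)*(-108 + 352) = I*sqrt(3837) + (1/3)*(1/110)*244 = I*sqrt(3837) + 122/165 = 122/165 + I*sqrt(3837)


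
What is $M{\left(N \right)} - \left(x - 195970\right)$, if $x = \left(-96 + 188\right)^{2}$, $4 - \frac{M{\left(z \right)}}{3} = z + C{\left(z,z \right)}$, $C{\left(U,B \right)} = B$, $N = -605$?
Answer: $191148$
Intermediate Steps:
$M{\left(z \right)} = 12 - 6 z$ ($M{\left(z \right)} = 12 - 3 \left(z + z\right) = 12 - 3 \cdot 2 z = 12 - 6 z$)
$x = 8464$ ($x = 92^{2} = 8464$)
$M{\left(N \right)} - \left(x - 195970\right) = \left(12 - -3630\right) - \left(8464 - 195970\right) = \left(12 + 3630\right) - \left(8464 - 195970\right) = 3642 - \left(8464 - 195970\right) = 3642 - -187506 = 3642 + 187506 = 191148$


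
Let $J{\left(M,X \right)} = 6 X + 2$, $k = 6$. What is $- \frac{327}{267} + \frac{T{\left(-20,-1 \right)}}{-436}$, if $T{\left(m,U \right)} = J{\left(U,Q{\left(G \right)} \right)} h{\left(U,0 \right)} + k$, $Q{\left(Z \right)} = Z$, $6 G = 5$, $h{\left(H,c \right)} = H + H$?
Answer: $- \frac{11703}{9701} \approx -1.2064$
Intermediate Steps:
$h{\left(H,c \right)} = 2 H$
$G = \frac{5}{6}$ ($G = \frac{1}{6} \cdot 5 = \frac{5}{6} \approx 0.83333$)
$J{\left(M,X \right)} = 2 + 6 X$
$T{\left(m,U \right)} = 6 + 14 U$ ($T{\left(m,U \right)} = \left(2 + 6 \cdot \frac{5}{6}\right) 2 U + 6 = \left(2 + 5\right) 2 U + 6 = 7 \cdot 2 U + 6 = 14 U + 6 = 6 + 14 U$)
$- \frac{327}{267} + \frac{T{\left(-20,-1 \right)}}{-436} = - \frac{327}{267} + \frac{6 + 14 \left(-1\right)}{-436} = \left(-327\right) \frac{1}{267} + \left(6 - 14\right) \left(- \frac{1}{436}\right) = - \frac{109}{89} - - \frac{2}{109} = - \frac{109}{89} + \frac{2}{109} = - \frac{11703}{9701}$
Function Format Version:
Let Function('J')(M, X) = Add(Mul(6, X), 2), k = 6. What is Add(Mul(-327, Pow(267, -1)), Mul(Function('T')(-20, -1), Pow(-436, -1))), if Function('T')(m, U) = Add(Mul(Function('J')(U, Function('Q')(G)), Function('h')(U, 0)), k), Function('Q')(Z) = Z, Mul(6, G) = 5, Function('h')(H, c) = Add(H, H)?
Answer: Rational(-11703, 9701) ≈ -1.2064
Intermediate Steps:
Function('h')(H, c) = Mul(2, H)
G = Rational(5, 6) (G = Mul(Rational(1, 6), 5) = Rational(5, 6) ≈ 0.83333)
Function('J')(M, X) = Add(2, Mul(6, X))
Function('T')(m, U) = Add(6, Mul(14, U)) (Function('T')(m, U) = Add(Mul(Add(2, Mul(6, Rational(5, 6))), Mul(2, U)), 6) = Add(Mul(Add(2, 5), Mul(2, U)), 6) = Add(Mul(7, Mul(2, U)), 6) = Add(Mul(14, U), 6) = Add(6, Mul(14, U)))
Add(Mul(-327, Pow(267, -1)), Mul(Function('T')(-20, -1), Pow(-436, -1))) = Add(Mul(-327, Pow(267, -1)), Mul(Add(6, Mul(14, -1)), Pow(-436, -1))) = Add(Mul(-327, Rational(1, 267)), Mul(Add(6, -14), Rational(-1, 436))) = Add(Rational(-109, 89), Mul(-8, Rational(-1, 436))) = Add(Rational(-109, 89), Rational(2, 109)) = Rational(-11703, 9701)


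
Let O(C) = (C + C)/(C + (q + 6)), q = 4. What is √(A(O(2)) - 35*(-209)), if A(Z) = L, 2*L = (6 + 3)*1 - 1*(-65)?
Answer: 2*√1838 ≈ 85.744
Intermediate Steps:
L = 37 (L = ((6 + 3)*1 - 1*(-65))/2 = (9*1 + 65)/2 = (9 + 65)/2 = (½)*74 = 37)
O(C) = 2*C/(10 + C) (O(C) = (C + C)/(C + (4 + 6)) = (2*C)/(C + 10) = (2*C)/(10 + C) = 2*C/(10 + C))
A(Z) = 37
√(A(O(2)) - 35*(-209)) = √(37 - 35*(-209)) = √(37 + 7315) = √7352 = 2*√1838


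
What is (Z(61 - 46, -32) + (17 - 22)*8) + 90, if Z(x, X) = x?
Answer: 65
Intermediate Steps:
(Z(61 - 46, -32) + (17 - 22)*8) + 90 = ((61 - 46) + (17 - 22)*8) + 90 = (15 - 5*8) + 90 = (15 - 40) + 90 = -25 + 90 = 65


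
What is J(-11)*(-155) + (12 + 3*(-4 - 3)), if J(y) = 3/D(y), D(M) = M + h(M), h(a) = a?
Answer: 267/22 ≈ 12.136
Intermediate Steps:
D(M) = 2*M (D(M) = M + M = 2*M)
J(y) = 3/(2*y) (J(y) = 3/((2*y)) = 3*(1/(2*y)) = 3/(2*y))
J(-11)*(-155) + (12 + 3*(-4 - 3)) = ((3/2)/(-11))*(-155) + (12 + 3*(-4 - 3)) = ((3/2)*(-1/11))*(-155) + (12 + 3*(-7)) = -3/22*(-155) + (12 - 21) = 465/22 - 9 = 267/22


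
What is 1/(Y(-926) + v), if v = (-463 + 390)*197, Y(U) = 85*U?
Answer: -1/93091 ≈ -1.0742e-5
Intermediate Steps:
v = -14381 (v = -73*197 = -14381)
1/(Y(-926) + v) = 1/(85*(-926) - 14381) = 1/(-78710 - 14381) = 1/(-93091) = -1/93091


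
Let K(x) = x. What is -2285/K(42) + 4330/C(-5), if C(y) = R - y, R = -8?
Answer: -62905/42 ≈ -1497.7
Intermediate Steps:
C(y) = -8 - y
-2285/K(42) + 4330/C(-5) = -2285/42 + 4330/(-8 - 1*(-5)) = -2285*1/42 + 4330/(-8 + 5) = -2285/42 + 4330/(-3) = -2285/42 + 4330*(-1/3) = -2285/42 - 4330/3 = -62905/42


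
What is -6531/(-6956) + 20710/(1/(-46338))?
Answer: -6675394814349/6956 ≈ -9.5966e+8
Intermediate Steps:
-6531/(-6956) + 20710/(1/(-46338)) = -6531*(-1/6956) + 20710/(-1/46338) = 6531/6956 + 20710*(-46338) = 6531/6956 - 959659980 = -6675394814349/6956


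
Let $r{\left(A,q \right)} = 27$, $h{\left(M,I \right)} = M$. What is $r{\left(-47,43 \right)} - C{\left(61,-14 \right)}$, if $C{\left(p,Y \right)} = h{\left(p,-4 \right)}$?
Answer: $-34$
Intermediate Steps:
$C{\left(p,Y \right)} = p$
$r{\left(-47,43 \right)} - C{\left(61,-14 \right)} = 27 - 61 = -34$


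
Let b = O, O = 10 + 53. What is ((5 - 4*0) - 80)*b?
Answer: -4725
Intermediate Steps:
O = 63
b = 63
((5 - 4*0) - 80)*b = ((5 - 4*0) - 80)*63 = ((5 + 0) - 80)*63 = (5 - 80)*63 = -75*63 = -4725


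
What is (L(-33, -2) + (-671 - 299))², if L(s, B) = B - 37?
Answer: 1018081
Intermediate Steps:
L(s, B) = -37 + B
(L(-33, -2) + (-671 - 299))² = ((-37 - 2) + (-671 - 299))² = (-39 - 970)² = (-1009)² = 1018081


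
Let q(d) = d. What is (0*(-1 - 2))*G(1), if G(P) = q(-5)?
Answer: 0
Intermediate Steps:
G(P) = -5
(0*(-1 - 2))*G(1) = (0*(-1 - 2))*(-5) = (0*(-3))*(-5) = 0*(-5) = 0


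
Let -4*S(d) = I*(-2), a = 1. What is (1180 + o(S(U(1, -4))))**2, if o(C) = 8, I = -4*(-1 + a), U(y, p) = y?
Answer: 1411344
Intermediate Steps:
I = 0 (I = -4*(-1 + 1) = -4*0 = 0)
S(d) = 0 (S(d) = -0*(-2) = -1/4*0 = 0)
(1180 + o(S(U(1, -4))))**2 = (1180 + 8)**2 = 1188**2 = 1411344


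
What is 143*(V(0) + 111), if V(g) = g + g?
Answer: 15873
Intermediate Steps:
V(g) = 2*g
143*(V(0) + 111) = 143*(2*0 + 111) = 143*(0 + 111) = 143*111 = 15873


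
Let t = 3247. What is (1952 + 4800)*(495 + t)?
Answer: 25265984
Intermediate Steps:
(1952 + 4800)*(495 + t) = (1952 + 4800)*(495 + 3247) = 6752*3742 = 25265984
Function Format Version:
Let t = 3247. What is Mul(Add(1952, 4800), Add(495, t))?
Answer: 25265984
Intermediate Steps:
Mul(Add(1952, 4800), Add(495, t)) = Mul(Add(1952, 4800), Add(495, 3247)) = Mul(6752, 3742) = 25265984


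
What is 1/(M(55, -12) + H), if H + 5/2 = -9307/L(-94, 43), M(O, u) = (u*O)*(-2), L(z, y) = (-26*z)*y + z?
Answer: 52499/69162779 ≈ 0.00075906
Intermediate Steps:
L(z, y) = z - 26*y*z (L(z, y) = -26*y*z + z = z - 26*y*z)
M(O, u) = -2*O*u (M(O, u) = (O*u)*(-2) = -2*O*u)
H = -135901/52499 (H = -5/2 - 9307*(-1/(94*(1 - 26*43))) = -5/2 - 9307*(-1/(94*(1 - 1118))) = -5/2 - 9307/((-94*(-1117))) = -5/2 - 9307/104998 = -135901/52499 ≈ -2.5886)
1/(M(55, -12) + H) = 1/(-2*55*(-12) - 135901/52499) = 1/(1320 - 135901/52499) = 1/(69162779/52499) = 52499/69162779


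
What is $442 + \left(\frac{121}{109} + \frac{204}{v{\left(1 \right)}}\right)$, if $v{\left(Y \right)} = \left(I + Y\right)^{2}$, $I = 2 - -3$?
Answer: $\frac{146750}{327} \approx 448.78$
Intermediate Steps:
$I = 5$ ($I = 2 + 3 = 5$)
$v{\left(Y \right)} = \left(5 + Y\right)^{2}$
$442 + \left(\frac{121}{109} + \frac{204}{v{\left(1 \right)}}\right) = 442 + \left(\frac{121}{109} + \frac{204}{\left(5 + 1\right)^{2}}\right) = 442 + \left(121 \cdot \frac{1}{109} + \frac{204}{6^{2}}\right) = 442 + \left(\frac{121}{109} + \frac{204}{36}\right) = 442 + \left(\frac{121}{109} + 204 \cdot \frac{1}{36}\right) = 442 + \left(\frac{121}{109} + \frac{17}{3}\right) = 442 + \frac{2216}{327} = \frac{146750}{327}$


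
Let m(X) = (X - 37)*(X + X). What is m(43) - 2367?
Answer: -1851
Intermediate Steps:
m(X) = 2*X*(-37 + X) (m(X) = (-37 + X)*(2*X) = 2*X*(-37 + X))
m(43) - 2367 = 2*43*(-37 + 43) - 2367 = 2*43*6 - 2367 = 516 - 2367 = -1851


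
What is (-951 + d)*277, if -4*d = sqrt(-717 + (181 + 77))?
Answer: -263427 - 831*I*sqrt(51)/4 ≈ -2.6343e+5 - 1483.6*I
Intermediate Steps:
d = -3*I*sqrt(51)/4 (d = -sqrt(-717 + (181 + 77))/4 = -sqrt(-717 + 258)/4 = -3*I*sqrt(51)/4 ≈ -5.3561*I)
(-951 + d)*277 = (-951 - 3*I*sqrt(51)/4)*277 = -263427 - 831*I*sqrt(51)/4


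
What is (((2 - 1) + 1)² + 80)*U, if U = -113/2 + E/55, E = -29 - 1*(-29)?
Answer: -4746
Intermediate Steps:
E = 0 (E = -29 + 29 = 0)
U = -113/2 (U = -113/2 + 0/55 = -113*½ + 0*(1/55) = -113/2 + 0 = -113/2 ≈ -56.500)
(((2 - 1) + 1)² + 80)*U = (((2 - 1) + 1)² + 80)*(-113/2) = ((1 + 1)² + 80)*(-113/2) = (2² + 80)*(-113/2) = (4 + 80)*(-113/2) = 84*(-113/2) = -4746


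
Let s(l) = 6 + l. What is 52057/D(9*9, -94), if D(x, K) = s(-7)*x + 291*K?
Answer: -52057/27435 ≈ -1.8975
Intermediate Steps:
D(x, K) = -x + 291*K (D(x, K) = (6 - 7)*x + 291*K = -x + 291*K)
52057/D(9*9, -94) = 52057/(-9*9 + 291*(-94)) = 52057/(-1*81 - 27354) = 52057/(-81 - 27354) = 52057/(-27435) = 52057*(-1/27435) = -52057/27435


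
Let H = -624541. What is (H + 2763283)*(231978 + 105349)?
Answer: 721455422634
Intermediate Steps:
(H + 2763283)*(231978 + 105349) = (-624541 + 2763283)*(231978 + 105349) = 2138742*337327 = 721455422634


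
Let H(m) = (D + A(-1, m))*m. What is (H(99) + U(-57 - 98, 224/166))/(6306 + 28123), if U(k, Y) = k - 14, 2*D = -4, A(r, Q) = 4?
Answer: 29/34429 ≈ 0.00084231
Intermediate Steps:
D = -2 (D = (½)*(-4) = -2)
U(k, Y) = -14 + k
H(m) = 2*m (H(m) = (-2 + 4)*m = 2*m)
(H(99) + U(-57 - 98, 224/166))/(6306 + 28123) = (2*99 + (-14 + (-57 - 98)))/(6306 + 28123) = (198 + (-14 - 155))/34429 = (198 - 169)*(1/34429) = 29*(1/34429) = 29/34429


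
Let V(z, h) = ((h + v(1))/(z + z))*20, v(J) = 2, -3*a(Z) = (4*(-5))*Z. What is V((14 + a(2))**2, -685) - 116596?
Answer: -392026487/3362 ≈ -1.1661e+5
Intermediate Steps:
a(Z) = 20*Z/3 (a(Z) = -4*(-5)*Z/3 = -(-20)*Z/3 = 20*Z/3)
V(z, h) = 10*(2 + h)/z (V(z, h) = ((h + 2)/(z + z))*20 = ((2 + h)/((2*z)))*20 = ((2 + h)*(1/(2*z)))*20 = ((2 + h)/(2*z))*20 = 10*(2 + h)/z)
V((14 + a(2))**2, -685) - 116596 = 10*(2 - 685)/((14 + (20/3)*2)**2) - 116596 = 10*(-683)/(14 + 40/3)**2 - 116596 = 10*(-683)/(82/3)**2 - 116596 = 10*(-683)/(6724/9) - 116596 = 10*(9/6724)*(-683) - 116596 = -30735/3362 - 116596 = -392026487/3362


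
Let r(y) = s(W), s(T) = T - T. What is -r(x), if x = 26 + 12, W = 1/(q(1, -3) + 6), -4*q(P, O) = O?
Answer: 0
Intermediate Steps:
q(P, O) = -O/4
W = 4/27 (W = 1/(-¼*(-3) + 6) = 1/(¾ + 6) = 1/(27/4) = 4/27 ≈ 0.14815)
s(T) = 0
x = 38
r(y) = 0
-r(x) = -1*0 = 0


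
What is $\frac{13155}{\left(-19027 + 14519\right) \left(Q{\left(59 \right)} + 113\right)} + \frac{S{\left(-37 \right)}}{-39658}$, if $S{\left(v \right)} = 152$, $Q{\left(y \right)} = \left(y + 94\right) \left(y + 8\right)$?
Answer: $- \frac{3811639807}{926428964048} \approx -0.0041143$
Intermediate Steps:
$Q{\left(y \right)} = \left(8 + y\right) \left(94 + y\right)$ ($Q{\left(y \right)} = \left(94 + y\right) \left(8 + y\right) = \left(8 + y\right) \left(94 + y\right)$)
$\frac{13155}{\left(-19027 + 14519\right) \left(Q{\left(59 \right)} + 113\right)} + \frac{S{\left(-37 \right)}}{-39658} = \frac{13155}{\left(-19027 + 14519\right) \left(\left(752 + 59^{2} + 102 \cdot 59\right) + 113\right)} + \frac{152}{-39658} = \frac{13155}{\left(-4508\right) \left(\left(752 + 3481 + 6018\right) + 113\right)} + 152 \left(- \frac{1}{39658}\right) = \frac{13155}{\left(-4508\right) \left(10251 + 113\right)} - \frac{76}{19829} = \frac{13155}{\left(-4508\right) 10364} - \frac{76}{19829} = \frac{13155}{-46720912} - \frac{76}{19829} = 13155 \left(- \frac{1}{46720912}\right) - \frac{76}{19829} = - \frac{13155}{46720912} - \frac{76}{19829} = - \frac{3811639807}{926428964048}$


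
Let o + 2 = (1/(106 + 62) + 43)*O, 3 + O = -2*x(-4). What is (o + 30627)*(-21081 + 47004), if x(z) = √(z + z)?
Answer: 44270651325/56 - 62431225*I*√2/14 ≈ 7.9055e+8 - 6.3065e+6*I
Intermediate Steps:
x(z) = √2*√z (x(z) = √(2*z) = √2*√z)
O = -3 - 4*I*√2 (O = -3 - 2*√2*√(-4) = -3 - 2*√2*2*I = -3 - 4*I*√2 ≈ -3.0 - 5.6569*I)
o = -7337/56 - 7225*I*√2/42 (o = -2 + (1/(106 + 62) + 43)*(-3 - 4*I*√2) = -2 + (1/168 + 43)*(-3 - 4*I*√2) = -2 + 7225*(-3 - 4*I*√2)/168 = -2 + (-7225/56 - 7225*I*√2/42) = -7337/56 - 7225*I*√2/42 ≈ -131.02 - 243.28*I)
(o + 30627)*(-21081 + 47004) = ((-7337/56 - 7225*I*√2/42) + 30627)*(-21081 + 47004) = (1707775/56 - 7225*I*√2/42)*25923 = 44270651325/56 - 62431225*I*√2/14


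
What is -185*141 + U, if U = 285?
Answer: -25800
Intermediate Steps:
-185*141 + U = -185*141 + 285 = -26085 + 285 = -25800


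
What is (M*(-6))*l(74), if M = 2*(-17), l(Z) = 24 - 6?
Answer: 3672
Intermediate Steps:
l(Z) = 18
M = -34
(M*(-6))*l(74) = -34*(-6)*18 = 204*18 = 3672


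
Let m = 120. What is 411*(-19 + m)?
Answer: 41511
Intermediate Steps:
411*(-19 + m) = 411*(-19 + 120) = 411*101 = 41511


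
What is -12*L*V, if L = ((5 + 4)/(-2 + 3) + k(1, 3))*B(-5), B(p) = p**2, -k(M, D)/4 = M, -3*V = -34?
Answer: -17000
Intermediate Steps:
V = 34/3 (V = -1/3*(-34) = 34/3 ≈ 11.333)
k(M, D) = -4*M
L = 125 (L = ((5 + 4)/(-2 + 3) - 4*1)*(-5)**2 = (9/1 - 4)*25 = (9*1 - 4)*25 = (9 - 4)*25 = 5*25 = 125)
-12*L*V = -12*125*34/3 = -1500*34/3 = -1*17000 = -17000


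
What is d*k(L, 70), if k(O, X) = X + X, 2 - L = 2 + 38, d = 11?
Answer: 1540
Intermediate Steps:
L = -38 (L = 2 - (2 + 38) = 2 - 1*40 = 2 - 40 = -38)
k(O, X) = 2*X
d*k(L, 70) = 11*(2*70) = 11*140 = 1540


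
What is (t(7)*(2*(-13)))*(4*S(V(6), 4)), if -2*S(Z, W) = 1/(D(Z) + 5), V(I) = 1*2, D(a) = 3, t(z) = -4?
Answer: -26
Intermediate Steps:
V(I) = 2
S(Z, W) = -1/16 (S(Z, W) = -1/(2*(3 + 5)) = -1/2/8 = -1/2*1/8 = -1/16)
(t(7)*(2*(-13)))*(4*S(V(6), 4)) = (-8*(-13))*(4*(-1/16)) = -4*(-26)*(-1/4) = 104*(-1/4) = -26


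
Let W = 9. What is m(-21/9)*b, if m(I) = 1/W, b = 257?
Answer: 257/9 ≈ 28.556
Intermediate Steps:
m(I) = ⅑ (m(I) = 1/9 = ⅑)
m(-21/9)*b = (⅑)*257 = 257/9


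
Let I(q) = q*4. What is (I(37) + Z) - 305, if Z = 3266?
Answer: 3109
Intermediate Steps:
I(q) = 4*q
(I(37) + Z) - 305 = (4*37 + 3266) - 305 = (148 + 3266) - 305 = 3414 - 305 = 3109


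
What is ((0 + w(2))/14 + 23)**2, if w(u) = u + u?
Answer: 26569/49 ≈ 542.22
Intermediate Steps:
w(u) = 2*u
((0 + w(2))/14 + 23)**2 = ((0 + 2*2)/14 + 23)**2 = ((0 + 4)*(1/14) + 23)**2 = (4*(1/14) + 23)**2 = (2/7 + 23)**2 = (163/7)**2 = 26569/49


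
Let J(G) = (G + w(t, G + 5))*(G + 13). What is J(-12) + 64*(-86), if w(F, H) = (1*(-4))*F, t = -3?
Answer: -5504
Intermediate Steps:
w(F, H) = -4*F
J(G) = (12 + G)*(13 + G) (J(G) = (G - 4*(-3))*(G + 13) = (G + 12)*(13 + G) = (12 + G)*(13 + G))
J(-12) + 64*(-86) = (156 + (-12)² + 25*(-12)) + 64*(-86) = (156 + 144 - 300) - 5504 = 0 - 5504 = -5504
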